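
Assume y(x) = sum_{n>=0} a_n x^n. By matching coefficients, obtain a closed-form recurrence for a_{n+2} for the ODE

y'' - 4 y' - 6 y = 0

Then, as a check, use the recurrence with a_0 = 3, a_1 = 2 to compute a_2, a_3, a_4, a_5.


Substitute y = sum_n a_n x^n.
y''(x) has coefficient (n+2)(n+1) a_{n+2} at x^n;
-4 y'(x) has coefficient -4 (n+1) a_{n+1} at x^n;
-6 y(x) has coefficient -6 a_n at x^n.
Matching x^n: (n+2)(n+1) a_{n+2} - 4 (n+1) a_{n+1} - 6 a_n = 0.
Thus a_{n+2} = [4 (n+1) a_{n+1} + 6 a_n] / ((n+1)(n+2)).

Check with a_0 = 3, a_1 = 2 (apply the recurrence for n = 0, 1, 2, 3): a_0 = 3, a_1 = 2, a_2 = 13, a_3 = 58/3, a_4 = 155/6, a_5 = 397/15.

a_(n+2) = [4 (n+1) a_(n+1) + 6 a_n] / ((n+1)(n+2)); check: a_0 = 3, a_1 = 2, a_2 = 13, a_3 = 58/3, a_4 = 155/6, a_5 = 397/15


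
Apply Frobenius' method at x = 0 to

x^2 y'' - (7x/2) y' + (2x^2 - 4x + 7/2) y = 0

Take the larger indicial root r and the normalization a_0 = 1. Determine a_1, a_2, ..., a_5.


Write in Frobenius form y'' + (p(x)/x) y' + (q(x)/x^2) y = 0:
  p(x) = -7/2,  q(x) = 2x^2 - 4x + 7/2.
Indicial equation: r(r-1) + (-7/2) r + (7/2) = 0 -> roots r_1 = 7/2, r_2 = 1.
Take r = r_1 = 7/2. Let y(x) = x^r sum_{n>=0} a_n x^n with a_0 = 1.
Substitute y = x^r sum a_n x^n and match x^{r+n}. The recurrence is
  D(n) a_n - 4 a_{n-1} + 2 a_{n-2} = 0,  where D(n) = (r+n)(r+n-1) + (-7/2)(r+n) + (7/2).
  a_n = [4 a_{n-1} - 2 a_{n-2}] / D(n).
Since the indicial polynomial factors as (r - r_1)(r - r_2), D(n) = (r_1 + n - r_1)(r_1 + n - r_2) = n(n + 5/2).
Evaluating step by step (a_0 = 1):
  n = 1: D(1) = 1(1 + 5/2) = 7/2; numerator = 4(1) = 4; a_1 = (4)/(7/2) = 8/7
  n = 2: D(2) = 2(2 + 5/2) = 9; numerator = 4(8/7) - 2(1) = 18/7; a_2 = (18/7)/(9) = 2/7
  n = 3: D(3) = 3(3 + 5/2) = 33/2; numerator = 4(2/7) - 2(8/7) = -8/7; a_3 = (-8/7)/(33/2) = -16/231
  n = 4: D(4) = 4(4 + 5/2) = 26; numerator = 4(-16/231) - 2(2/7) = -28/33; a_4 = (-28/33)/(26) = -14/429
  n = 5: D(5) = 5(5 + 5/2) = 75/2; numerator = 4(-14/429) - 2(-16/231) = 8/1001; a_5 = (8/1001)/(75/2) = 16/75075

r = 7/2; a_0 = 1; a_1 = 8/7; a_2 = 2/7; a_3 = -16/231; a_4 = -14/429; a_5 = 16/75075


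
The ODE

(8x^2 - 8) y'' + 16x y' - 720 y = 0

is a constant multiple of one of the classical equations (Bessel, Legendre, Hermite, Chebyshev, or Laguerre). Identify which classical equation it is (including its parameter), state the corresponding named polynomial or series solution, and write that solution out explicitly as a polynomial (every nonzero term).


All three coefficients share the factor -8; dividing through by -8 gives  (1 - x^2) y'' - 2x y' + 90 y = 0.
This matches the Legendre equation (1 - x^2) y'' - 2x y' + n(n+1) y = 0 (note the -2x y' term) with n(n+1) = 90, so n = 9; the polynomial solution is P_9(x).
With y = sum_k a_k x^k, matching x^k gives (k+2)(k+1) a_{k+2} = [k(k+1) - n(n+1)] a_k = (k - 9)(k + 10) a_k. The right side vanishes at k = 9, so the series with the parity of 9 terminates at degree 9.
Standard normalization (P_n(1) = 1): leading coefficient (2n)!/(2^n (n!)^2) = 6402373705728000/(512*131681894400) = 12155/128, so a_9 = 12155/128. Work downward with a_k = (k+1)(k+2) a_{k+2} / ((k - 9)(k + 10)):
  a_7 = (8)(9)(12155/128) / ((7 - 9)(7 + 10)) = (109395/16)/(-34) = -6435/32
  a_5 = (6)(7)(-6435/32) / ((5 - 9)(5 + 10)) = (-135135/16)/(-60) = 9009/64
  a_3 = (4)(5)(9009/64) / ((3 - 9)(3 + 10)) = (45045/16)/(-78) = -1155/32
  a_1 = (2)(3)(-1155/32) / ((1 - 9)(1 + 10)) = (-3465/16)/(-88) = 315/128
Hence P_9(x) = 12155 x^9/128 - 6435 x^7/32 + 9009 x^5/64 - 1155 x^3/32 + 315 x/128.

P_9(x); series = 12155 x^9/128 - 6435 x^7/32 + 9009 x^5/64 - 1155 x^3/32 + 315 x/128


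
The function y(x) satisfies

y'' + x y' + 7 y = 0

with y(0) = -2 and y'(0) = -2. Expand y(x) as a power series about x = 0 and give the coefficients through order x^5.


Ansatz: y(x) = sum_{n>=0} a_n x^n, so y'(x) = sum_{n>=1} n a_n x^(n-1) and y''(x) = sum_{n>=2} n(n-1) a_n x^(n-2).
Substitute into P(x) y'' + Q(x) y' + R(x) y = 0 with P(x) = 1, Q(x) = x, R(x) = 7, and match powers of x.
Initial conditions: a_0 = -2, a_1 = -2.
Setting the coefficient of each power of x to zero and solving order by order (substituting the coefficients already found):
  x^0: 2 a_2 + 7 a_0 = 0  ->  2 a_2 = -7 a_0 = 14  ->  a_2 = 7
  x^1: 6 a_3 + 8 a_1 = 0  ->  6 a_3 = -8 a_1 = 16  ->  a_3 = 8/3
  x^2: 12 a_4 + 9 a_2 = 0  ->  12 a_4 = -9 a_2 = -63  ->  a_4 = -21/4
  x^3: 20 a_5 + 10 a_3 = 0  ->  20 a_5 = -10 a_3 = -80/3  ->  a_5 = -4/3
Truncated series: y(x) = -2 - 2 x + 7 x^2 + (8/3) x^3 - (21/4) x^4 - (4/3) x^5 + O(x^6).

a_0 = -2; a_1 = -2; a_2 = 7; a_3 = 8/3; a_4 = -21/4; a_5 = -4/3


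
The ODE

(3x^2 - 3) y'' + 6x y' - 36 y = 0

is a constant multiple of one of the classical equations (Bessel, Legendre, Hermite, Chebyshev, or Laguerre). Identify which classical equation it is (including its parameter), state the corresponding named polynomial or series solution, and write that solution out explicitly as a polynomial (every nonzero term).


All three coefficients share the factor -3; dividing through by -3 gives  (1 - x^2) y'' - 2x y' + 12 y = 0.
This matches the Legendre equation (1 - x^2) y'' - 2x y' + n(n+1) y = 0 (note the -2x y' term) with n(n+1) = 12, so n = 3; the polynomial solution is P_3(x).
With y = sum_k a_k x^k, matching x^k gives (k+2)(k+1) a_{k+2} = [k(k+1) - n(n+1)] a_k = (k - 3)(k + 4) a_k. The right side vanishes at k = 3, so the series with the parity of 3 terminates at degree 3.
Standard normalization (P_n(1) = 1): leading coefficient (2n)!/(2^n (n!)^2) = 720/(8*36) = 5/2, so a_3 = 5/2. Work downward with a_k = (k+1)(k+2) a_{k+2} / ((k - 3)(k + 4)):
  a_1 = (2)(3)(5/2) / ((1 - 3)(1 + 4)) = 15/(-10) = -3/2
Hence P_3(x) = 5 x^3/2 - 3 x/2.

P_3(x); series = 5 x^3/2 - 3 x/2


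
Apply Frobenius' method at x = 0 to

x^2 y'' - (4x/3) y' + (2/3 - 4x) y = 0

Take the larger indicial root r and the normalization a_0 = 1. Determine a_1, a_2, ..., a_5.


Write in Frobenius form y'' + (p(x)/x) y' + (q(x)/x^2) y = 0:
  p(x) = -4/3,  q(x) = 2/3 - 4x.
Indicial equation: r(r-1) + (-4/3) r + (2/3) = 0 -> roots r_1 = 2, r_2 = 1/3.
Take r = r_1 = 2. Let y(x) = x^r sum_{n>=0} a_n x^n with a_0 = 1.
Substitute y = x^r sum a_n x^n and match x^{r+n}. The recurrence is
  D(n) a_n - 4 a_{n-1} = 0,  where D(n) = (r+n)(r+n-1) + (-4/3)(r+n) + (2/3).
  a_n = 4 / D(n) * a_{n-1}.
Since the indicial polynomial factors as (r - r_1)(r - r_2), D(n) = (r_1 + n - r_1)(r_1 + n - r_2) = n(n + 5/3).
Evaluating step by step (a_0 = 1):
  n = 1: D(1) = 1(1 + 5/3) = 8/3; numerator = 4(1) = 4; a_1 = (4)/(8/3) = 3/2
  n = 2: D(2) = 2(2 + 5/3) = 22/3; numerator = 4(3/2) = 6; a_2 = (6)/(22/3) = 9/11
  n = 3: D(3) = 3(3 + 5/3) = 14; numerator = 4(9/11) = 36/11; a_3 = (36/11)/(14) = 18/77
  n = 4: D(4) = 4(4 + 5/3) = 68/3; numerator = 4(18/77) = 72/77; a_4 = (72/77)/(68/3) = 54/1309
  n = 5: D(5) = 5(5 + 5/3) = 100/3; numerator = 4(54/1309) = 216/1309; a_5 = (216/1309)/(100/3) = 162/32725

r = 2; a_0 = 1; a_1 = 3/2; a_2 = 9/11; a_3 = 18/77; a_4 = 54/1309; a_5 = 162/32725


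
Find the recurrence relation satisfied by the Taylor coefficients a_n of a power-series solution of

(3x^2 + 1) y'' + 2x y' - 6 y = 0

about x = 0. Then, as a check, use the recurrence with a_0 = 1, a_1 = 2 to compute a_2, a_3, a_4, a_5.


Substitute y = sum_n a_n x^n.
(1 + 3 x^2) y'' contributes (n+2)(n+1) a_{n+2} + 3 n(n-1) a_n at x^n.
2 x y'(x) contributes 2 n a_n at x^n.
-6 y(x) contributes -6 a_n at x^n.
Matching x^n: (n+2)(n+1) a_{n+2} + (3 n(n-1) + 2 n - 6) a_n = 0.
Thus a_{n+2} = (-3 n(n-1) - 2 n + 6) / ((n+1)(n+2)) * a_n.

Check with a_0 = 1, a_1 = 2 (apply the recurrence for n = 0, 1, 2, 3): a_0 = 1, a_1 = 2, a_2 = 3, a_3 = 4/3, a_4 = -1, a_5 = -6/5.

a_(n+2) = (-3 n(n-1) - 2 n + 6) / ((n+1)(n+2)) * a_n; check: a_0 = 1, a_1 = 2, a_2 = 3, a_3 = 4/3, a_4 = -1, a_5 = -6/5


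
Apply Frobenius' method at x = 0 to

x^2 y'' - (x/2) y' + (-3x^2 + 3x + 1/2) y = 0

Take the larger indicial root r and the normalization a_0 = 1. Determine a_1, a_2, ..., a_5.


Write in Frobenius form y'' + (p(x)/x) y' + (q(x)/x^2) y = 0:
  p(x) = -1/2,  q(x) = -3x^2 + 3x + 1/2.
Indicial equation: r(r-1) + (-1/2) r + (1/2) = 0 -> roots r_1 = 1, r_2 = 1/2.
Take r = r_1 = 1. Let y(x) = x^r sum_{n>=0} a_n x^n with a_0 = 1.
Substitute y = x^r sum a_n x^n and match x^{r+n}. The recurrence is
  D(n) a_n + 3 a_{n-1} - 3 a_{n-2} = 0,  where D(n) = (r+n)(r+n-1) + (-1/2)(r+n) + (1/2).
  a_n = [-3 a_{n-1} + 3 a_{n-2}] / D(n).
Since the indicial polynomial factors as (r - r_1)(r - r_2), D(n) = (r_1 + n - r_1)(r_1 + n - r_2) = n(n + 1/2).
Evaluating step by step (a_0 = 1):
  n = 1: D(1) = 1(1 + 1/2) = 3/2; numerator = -3(1) = -3; a_1 = (-3)/(3/2) = -2
  n = 2: D(2) = 2(2 + 1/2) = 5; numerator = -3(-2) + 3(1) = 9; a_2 = (9)/(5) = 9/5
  n = 3: D(3) = 3(3 + 1/2) = 21/2; numerator = -3(9/5) + 3(-2) = -57/5; a_3 = (-57/5)/(21/2) = -38/35
  n = 4: D(4) = 4(4 + 1/2) = 18; numerator = -3(-38/35) + 3(9/5) = 303/35; a_4 = (303/35)/(18) = 101/210
  n = 5: D(5) = 5(5 + 1/2) = 55/2; numerator = -3(101/210) + 3(-38/35) = -47/10; a_5 = (-47/10)/(55/2) = -47/275

r = 1; a_0 = 1; a_1 = -2; a_2 = 9/5; a_3 = -38/35; a_4 = 101/210; a_5 = -47/275


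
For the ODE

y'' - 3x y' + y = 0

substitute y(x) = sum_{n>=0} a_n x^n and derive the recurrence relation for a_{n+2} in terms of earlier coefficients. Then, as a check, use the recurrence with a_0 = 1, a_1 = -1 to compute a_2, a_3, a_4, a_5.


Substitute y = sum_n a_n x^n.
y''(x) has coefficient (n+2)(n+1) a_{n+2} at x^n;
-3 x y'(x) has coefficient -3 n a_n at x^n (shift);
y(x) has coefficient 1 a_n at x^n.
Matching x^n: (n+2)(n+1) a_{n+2} + (-3n + 1) a_n = 0.
Thus a_{n+2} = (3n - 1) / ((n+1)(n+2)) * a_n.

Check with a_0 = 1, a_1 = -1 (apply the recurrence for n = 0, 1, 2, 3): a_0 = 1, a_1 = -1, a_2 = -1/2, a_3 = -1/3, a_4 = -5/24, a_5 = -2/15.

a_(n+2) = (3n - 1) / ((n+1)(n+2)) * a_n; check: a_0 = 1, a_1 = -1, a_2 = -1/2, a_3 = -1/3, a_4 = -5/24, a_5 = -2/15


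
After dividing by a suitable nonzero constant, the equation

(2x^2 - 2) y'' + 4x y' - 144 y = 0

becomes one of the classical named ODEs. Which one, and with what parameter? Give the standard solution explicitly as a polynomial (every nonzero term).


All three coefficients share the factor -2; dividing through by -2 gives  (1 - x^2) y'' - 2x y' + 72 y = 0.
This matches the Legendre equation (1 - x^2) y'' - 2x y' + n(n+1) y = 0 (note the -2x y' term) with n(n+1) = 72, so n = 8; the polynomial solution is P_8(x).
With y = sum_k a_k x^k, matching x^k gives (k+2)(k+1) a_{k+2} = [k(k+1) - n(n+1)] a_k = (k - 8)(k + 9) a_k. The right side vanishes at k = 8, so the series with the parity of 8 terminates at degree 8.
Standard normalization (P_n(1) = 1): leading coefficient (2n)!/(2^n (n!)^2) = 20922789888000/(256*1625702400) = 6435/128, so a_8 = 6435/128. Work downward with a_k = (k+1)(k+2) a_{k+2} / ((k - 8)(k + 9)):
  a_6 = (7)(8)(6435/128) / ((6 - 8)(6 + 9)) = (45045/16)/(-30) = -3003/32
  a_4 = (5)(6)(-3003/32) / ((4 - 8)(4 + 9)) = (-45045/16)/(-52) = 3465/64
  a_2 = (3)(4)(3465/64) / ((2 - 8)(2 + 9)) = (10395/16)/(-66) = -315/32
  a_0 = (1)(2)(-315/32) / ((0 - 8)(0 + 9)) = (-315/16)/(-72) = 35/128
Hence P_8(x) = 6435 x^8/128 - 3003 x^6/32 + 3465 x^4/64 - 315 x^2/32 + 35/128.

P_8(x); series = 6435 x^8/128 - 3003 x^6/32 + 3465 x^4/64 - 315 x^2/32 + 35/128


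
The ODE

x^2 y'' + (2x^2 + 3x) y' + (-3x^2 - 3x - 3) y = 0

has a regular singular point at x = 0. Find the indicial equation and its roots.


Divide by x^2 to reach normal form y'' + P_1(x) y' + P_2(x) y = 0 with P_1(x) = 2 + 3/x and P_2(x) = -3 - 3/x - 3/x^2.
x = 0 is a singular point because the y'-coefficient 2 + 3/x has a pole at x = 0 and the y-coefficient -3 - 3/x - 3/x^2 has a pole at x = 0.
It is a regular singular point because x P_1(x) = p(x) = 2x + 3 and x^2 P_2(x) = q(x) = -3x^2 - 3x - 3 are polynomials, hence analytic at x = 0.
p(0) = 3,  q(0) = -3.
Indicial equation: r(r-1) + p(0) r + q(0) = 0, i.e. r^2 + (p(0) - 1) r + q(0) = 0, i.e. r^2 + 2 r - 3 = 0.
Discriminant: (2)^2 - 4(-3) = 16, so r = (-2 ± 4)/2.
Solving: r_1 = 1, r_2 = -3.

indicial: r^2 + 2 r - 3 = 0; roots r_1 = 1, r_2 = -3


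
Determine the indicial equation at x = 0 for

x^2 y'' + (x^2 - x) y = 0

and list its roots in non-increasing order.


Divide by x^2 to reach normal form y'' + P_1(x) y' + P_2(x) y = 0 with P_1(x) = 0 and P_2(x) = 1 - 1/x.
x = 0 is a singular point because the y-coefficient 1 - 1/x has a pole at x = 0.
It is a regular singular point because x P_1(x) = p(x) = 0 and x^2 P_2(x) = q(x) = x^2 - x are polynomials, hence analytic at x = 0.
p(0) = 0,  q(0) = 0.
Indicial equation: r(r-1) + p(0) r + q(0) = 0, i.e. r^2 + (p(0) - 1) r + q(0) = 0, i.e. r^2 - 1 r = 0.
Discriminant: (-1)^2 - 4(0) = 1, so r = (1 ± 1)/2.
Solving: r_1 = 1, r_2 = 0.

indicial: r^2 - 1 r = 0; roots r_1 = 1, r_2 = 0


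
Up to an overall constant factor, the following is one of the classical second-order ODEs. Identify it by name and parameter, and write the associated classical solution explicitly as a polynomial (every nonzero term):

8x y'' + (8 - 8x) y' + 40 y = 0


All three coefficients share the factor 8; dividing through by 8 gives  x y'' + (1 - x) y' + 5 y = 0.
This matches the Laguerre equation x y'' + (1 - x) y' + n y = 0 with n = 5; the polynomial solution is L_5(x).
With y = sum_k a_k x^k, matching x^k gives (k+1)k a_{k+1} + (k+1) a_{k+1} - k a_k + n a_k = 0, i.e. (k+1)^2 a_{k+1} = (k - n) a_k = (k - 5) a_k. The right side vanishes at k = 5, so the series terminates at degree 5.
Standard normalization L_n(0) = 1 gives a_0 = 1. Work upward with a_{k+1} = (k - 5) a_k / (k+1)^2:
  a_1 = (0 - 5)(1) / 1^2 = -5/1 = -5
  a_2 = (1 - 5)(-5) / 2^2 = 20/4 = 5
  a_3 = (2 - 5)(5) / 3^2 = -15/9 = -5/3
  a_4 = (3 - 5)(-5/3) / 4^2 = (10/3)/16 = 5/24
  a_5 = (4 - 5)(5/24) / 5^2 = (-5/24)/25 = -1/120
Hence L_5(x) = -x^5/120 + 5 x^4/24 - 5 x^3/3 + 5 x^2 - 5 x + 1.

L_5(x); series = -x^5/120 + 5 x^4/24 - 5 x^3/3 + 5 x^2 - 5 x + 1


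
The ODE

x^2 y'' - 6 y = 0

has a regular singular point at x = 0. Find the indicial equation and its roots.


Divide by x^2 to reach normal form y'' + P_1(x) y' + P_2(x) y = 0 with P_1(x) = 0 and P_2(x) = -6/x^2.
x = 0 is a singular point because the y-coefficient -6/x^2 has a pole at x = 0.
It is a regular singular point because x P_1(x) = p(x) = 0 and x^2 P_2(x) = q(x) = -6 are polynomials, hence analytic at x = 0.
p(0) = 0,  q(0) = -6.
Indicial equation: r(r-1) + p(0) r + q(0) = 0, i.e. r^2 + (p(0) - 1) r + q(0) = 0, i.e. r^2 - 1 r - 6 = 0.
Discriminant: (-1)^2 - 4(-6) = 25, so r = (1 ± 5)/2.
Solving: r_1 = 3, r_2 = -2.

indicial: r^2 - 1 r - 6 = 0; roots r_1 = 3, r_2 = -2


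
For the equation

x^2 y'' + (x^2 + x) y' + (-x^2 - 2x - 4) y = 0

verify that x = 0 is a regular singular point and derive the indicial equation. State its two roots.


Divide by x^2 to reach normal form y'' + P_1(x) y' + P_2(x) y = 0 with P_1(x) = 1 + 1/x and P_2(x) = -1 - 2/x - 4/x^2.
x = 0 is a singular point because the y'-coefficient 1 + 1/x has a pole at x = 0 and the y-coefficient -1 - 2/x - 4/x^2 has a pole at x = 0.
It is a regular singular point because x P_1(x) = p(x) = x + 1 and x^2 P_2(x) = q(x) = -x^2 - 2x - 4 are polynomials, hence analytic at x = 0.
p(0) = 1,  q(0) = -4.
Indicial equation: r(r-1) + p(0) r + q(0) = 0, i.e. r^2 + (p(0) - 1) r + q(0) = 0, i.e. r^2 - 4 = 0.
Discriminant: (0)^2 - 4(-4) = 16, so r = (0 ± 4)/2.
Solving: r_1 = 2, r_2 = -2.

indicial: r^2 - 4 = 0; roots r_1 = 2, r_2 = -2


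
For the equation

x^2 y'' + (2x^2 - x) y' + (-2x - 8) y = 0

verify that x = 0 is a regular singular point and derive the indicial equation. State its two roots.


Divide by x^2 to reach normal form y'' + P_1(x) y' + P_2(x) y = 0 with P_1(x) = 2 - 1/x and P_2(x) = -2/x - 8/x^2.
x = 0 is a singular point because the y'-coefficient 2 - 1/x has a pole at x = 0 and the y-coefficient -2/x - 8/x^2 has a pole at x = 0.
It is a regular singular point because x P_1(x) = p(x) = 2x - 1 and x^2 P_2(x) = q(x) = -2x - 8 are polynomials, hence analytic at x = 0.
p(0) = -1,  q(0) = -8.
Indicial equation: r(r-1) + p(0) r + q(0) = 0, i.e. r^2 + (p(0) - 1) r + q(0) = 0, i.e. r^2 - 2 r - 8 = 0.
Discriminant: (-2)^2 - 4(-8) = 36, so r = (2 ± 6)/2.
Solving: r_1 = 4, r_2 = -2.

indicial: r^2 - 2 r - 8 = 0; roots r_1 = 4, r_2 = -2


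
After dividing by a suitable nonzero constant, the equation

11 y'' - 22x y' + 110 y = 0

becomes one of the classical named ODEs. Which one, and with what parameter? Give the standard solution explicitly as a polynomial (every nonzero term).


All three coefficients share the factor 11; dividing through by 11 gives  y'' - 2x y' + 10 y = 0.
This matches the Hermite equation y'' - 2x y' + 2n y = 0 with 2n = 10, so n = 5; the polynomial solution is H_5(x).
With y = sum_k a_k x^k, matching x^k gives (k+2)(k+1) a_{k+2} = 2(k - n) a_k = 2(k - 5) a_k. The right side vanishes at k = 5, so the series with the parity of 5 terminates at degree 5.
Standard normalization: leading coefficient of H_n is 2^n, so a_5 = 2^5 = 32. Work downward with a_k = (k+1)(k+2) a_{k+2} / (2(k - n)):
  a_3 = (4)(5)(32) / (2(3 - 5)) = 640/(-4) = -160
  a_1 = (2)(3)(-160) / (2(1 - 5)) = -960/(-8) = 120
Hence H_5(x) = 32 x^5 - 160 x^3 + 120 x.

H_5(x); series = 32 x^5 - 160 x^3 + 120 x


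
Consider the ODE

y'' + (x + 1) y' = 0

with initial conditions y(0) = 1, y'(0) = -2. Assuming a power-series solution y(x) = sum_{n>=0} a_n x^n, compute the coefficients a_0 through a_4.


Ansatz: y(x) = sum_{n>=0} a_n x^n, so y'(x) = sum_{n>=1} n a_n x^(n-1) and y''(x) = sum_{n>=2} n(n-1) a_n x^(n-2).
Substitute into P(x) y'' + Q(x) y' + R(x) y = 0 with P(x) = 1, Q(x) = x + 1, R(x) = 0, and match powers of x.
Initial conditions: a_0 = 1, a_1 = -2.
Setting the coefficient of each power of x to zero and solving order by order (substituting the coefficients already found):
  x^0: 2 a_2 + a_1 = 0  ->  2 a_2 = -a_1 = 2  ->  a_2 = 1
  x^1: 6 a_3 + 2 a_2 + a_1 = 0  ->  6 a_3 = -2 a_2 - a_1 = 0  ->  a_3 = 0
  x^2: 12 a_4 + 3 a_3 + 2 a_2 = 0  ->  12 a_4 = -3 a_3 - 2 a_2 = -2  ->  a_4 = -1/6
Truncated series: y(x) = 1 - 2 x + x^2 - (1/6) x^4 + O(x^5).

a_0 = 1; a_1 = -2; a_2 = 1; a_3 = 0; a_4 = -1/6


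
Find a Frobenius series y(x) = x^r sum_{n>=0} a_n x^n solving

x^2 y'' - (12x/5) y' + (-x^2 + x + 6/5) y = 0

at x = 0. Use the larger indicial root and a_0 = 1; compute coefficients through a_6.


Write in Frobenius form y'' + (p(x)/x) y' + (q(x)/x^2) y = 0:
  p(x) = -12/5,  q(x) = -x^2 + x + 6/5.
Indicial equation: r(r-1) + (-12/5) r + (6/5) = 0 -> roots r_1 = 3, r_2 = 2/5.
Take r = r_1 = 3. Let y(x) = x^r sum_{n>=0} a_n x^n with a_0 = 1.
Substitute y = x^r sum a_n x^n and match x^{r+n}. The recurrence is
  D(n) a_n + 1 a_{n-1} - 1 a_{n-2} = 0,  where D(n) = (r+n)(r+n-1) + (-12/5)(r+n) + (6/5).
  a_n = [-1 a_{n-1} + 1 a_{n-2}] / D(n).
Since the indicial polynomial factors as (r - r_1)(r - r_2), D(n) = (r_1 + n - r_1)(r_1 + n - r_2) = n(n + 13/5).
Evaluating step by step (a_0 = 1):
  n = 1: D(1) = 1(1 + 13/5) = 18/5; numerator = -1(1) = -1; a_1 = (-1)/(18/5) = -5/18
  n = 2: D(2) = 2(2 + 13/5) = 46/5; numerator = -1(-5/18) + 1(1) = 23/18; a_2 = (23/18)/(46/5) = 5/36
  n = 3: D(3) = 3(3 + 13/5) = 84/5; numerator = -1(5/36) + 1(-5/18) = -5/12; a_3 = (-5/12)/(84/5) = -25/1008
  n = 4: D(4) = 4(4 + 13/5) = 132/5; numerator = -1(-25/1008) + 1(5/36) = 55/336; a_4 = (55/336)/(132/5) = 25/4032
  n = 5: D(5) = 5(5 + 13/5) = 38; numerator = -1(25/4032) + 1(-25/1008) = -125/4032; a_5 = (-125/4032)/(38) = -125/153216
  n = 6: D(6) = 6(6 + 13/5) = 258/5; numerator = -1(-125/153216) + 1(25/4032) = 1075/153216; a_6 = (1075/153216)/(258/5) = 125/919296

r = 3; a_0 = 1; a_1 = -5/18; a_2 = 5/36; a_3 = -25/1008; a_4 = 25/4032; a_5 = -125/153216; a_6 = 125/919296


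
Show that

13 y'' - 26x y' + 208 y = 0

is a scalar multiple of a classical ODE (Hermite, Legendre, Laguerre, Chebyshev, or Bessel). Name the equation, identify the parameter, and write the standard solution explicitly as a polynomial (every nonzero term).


All three coefficients share the factor 13; dividing through by 13 gives  y'' - 2x y' + 16 y = 0.
This matches the Hermite equation y'' - 2x y' + 2n y = 0 with 2n = 16, so n = 8; the polynomial solution is H_8(x).
With y = sum_k a_k x^k, matching x^k gives (k+2)(k+1) a_{k+2} = 2(k - n) a_k = 2(k - 8) a_k. The right side vanishes at k = 8, so the series with the parity of 8 terminates at degree 8.
Standard normalization: leading coefficient of H_n is 2^n, so a_8 = 2^8 = 256. Work downward with a_k = (k+1)(k+2) a_{k+2} / (2(k - n)):
  a_6 = (7)(8)(256) / (2(6 - 8)) = 14336/(-4) = -3584
  a_4 = (5)(6)(-3584) / (2(4 - 8)) = -107520/(-8) = 13440
  a_2 = (3)(4)(13440) / (2(2 - 8)) = 161280/(-12) = -13440
  a_0 = (1)(2)(-13440) / (2(0 - 8)) = -26880/(-16) = 1680
Hence H_8(x) = 256 x^8 - 3584 x^6 + 13440 x^4 - 13440 x^2 + 1680.

H_8(x); series = 256 x^8 - 3584 x^6 + 13440 x^4 - 13440 x^2 + 1680


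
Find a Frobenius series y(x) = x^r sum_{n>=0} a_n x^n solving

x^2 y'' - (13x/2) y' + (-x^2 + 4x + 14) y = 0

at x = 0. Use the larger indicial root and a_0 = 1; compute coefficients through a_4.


Write in Frobenius form y'' + (p(x)/x) y' + (q(x)/x^2) y = 0:
  p(x) = -13/2,  q(x) = -x^2 + 4x + 14.
Indicial equation: r(r-1) + (-13/2) r + (14) = 0 -> roots r_1 = 4, r_2 = 7/2.
Take r = r_1 = 4. Let y(x) = x^r sum_{n>=0} a_n x^n with a_0 = 1.
Substitute y = x^r sum a_n x^n and match x^{r+n}. The recurrence is
  D(n) a_n + 4 a_{n-1} - 1 a_{n-2} = 0,  where D(n) = (r+n)(r+n-1) + (-13/2)(r+n) + (14).
  a_n = [-4 a_{n-1} + 1 a_{n-2}] / D(n).
Since the indicial polynomial factors as (r - r_1)(r - r_2), D(n) = (r_1 + n - r_1)(r_1 + n - r_2) = n(n + 1/2).
Evaluating step by step (a_0 = 1):
  n = 1: D(1) = 1(1 + 1/2) = 3/2; numerator = -4(1) = -4; a_1 = (-4)/(3/2) = -8/3
  n = 2: D(2) = 2(2 + 1/2) = 5; numerator = -4(-8/3) + 1(1) = 35/3; a_2 = (35/3)/(5) = 7/3
  n = 3: D(3) = 3(3 + 1/2) = 21/2; numerator = -4(7/3) + 1(-8/3) = -12; a_3 = (-12)/(21/2) = -8/7
  n = 4: D(4) = 4(4 + 1/2) = 18; numerator = -4(-8/7) + 1(7/3) = 145/21; a_4 = (145/21)/(18) = 145/378

r = 4; a_0 = 1; a_1 = -8/3; a_2 = 7/3; a_3 = -8/7; a_4 = 145/378


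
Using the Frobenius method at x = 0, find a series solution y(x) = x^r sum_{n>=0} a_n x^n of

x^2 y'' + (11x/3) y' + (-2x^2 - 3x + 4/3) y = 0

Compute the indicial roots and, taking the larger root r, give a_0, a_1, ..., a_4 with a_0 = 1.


Write in Frobenius form y'' + (p(x)/x) y' + (q(x)/x^2) y = 0:
  p(x) = 11/3,  q(x) = -2x^2 - 3x + 4/3.
Indicial equation: r(r-1) + (11/3) r + (4/3) = 0 -> roots r_1 = -2/3, r_2 = -2.
Take r = r_1 = -2/3. Let y(x) = x^r sum_{n>=0} a_n x^n with a_0 = 1.
Substitute y = x^r sum a_n x^n and match x^{r+n}. The recurrence is
  D(n) a_n - 3 a_{n-1} - 2 a_{n-2} = 0,  where D(n) = (r+n)(r+n-1) + (11/3)(r+n) + (4/3).
  a_n = [3 a_{n-1} + 2 a_{n-2}] / D(n).
Since the indicial polynomial factors as (r - r_1)(r - r_2), D(n) = (r_1 + n - r_1)(r_1 + n - r_2) = n(n + 4/3).
Evaluating step by step (a_0 = 1):
  n = 1: D(1) = 1(1 + 4/3) = 7/3; numerator = 3(1) = 3; a_1 = (3)/(7/3) = 9/7
  n = 2: D(2) = 2(2 + 4/3) = 20/3; numerator = 3(9/7) + 2(1) = 41/7; a_2 = (41/7)/(20/3) = 123/140
  n = 3: D(3) = 3(3 + 4/3) = 13; numerator = 3(123/140) + 2(9/7) = 729/140; a_3 = (729/140)/(13) = 729/1820
  n = 4: D(4) = 4(4 + 4/3) = 64/3; numerator = 3(729/1820) + 2(123/140) = 1077/364; a_4 = (1077/364)/(64/3) = 3231/23296

r = -2/3; a_0 = 1; a_1 = 9/7; a_2 = 123/140; a_3 = 729/1820; a_4 = 3231/23296


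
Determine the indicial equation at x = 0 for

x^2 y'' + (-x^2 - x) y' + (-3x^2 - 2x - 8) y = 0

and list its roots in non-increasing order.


Divide by x^2 to reach normal form y'' + P_1(x) y' + P_2(x) y = 0 with P_1(x) = -1 - 1/x and P_2(x) = -3 - 2/x - 8/x^2.
x = 0 is a singular point because the y'-coefficient -1 - 1/x has a pole at x = 0 and the y-coefficient -3 - 2/x - 8/x^2 has a pole at x = 0.
It is a regular singular point because x P_1(x) = p(x) = -x - 1 and x^2 P_2(x) = q(x) = -3x^2 - 2x - 8 are polynomials, hence analytic at x = 0.
p(0) = -1,  q(0) = -8.
Indicial equation: r(r-1) + p(0) r + q(0) = 0, i.e. r^2 + (p(0) - 1) r + q(0) = 0, i.e. r^2 - 2 r - 8 = 0.
Discriminant: (-2)^2 - 4(-8) = 36, so r = (2 ± 6)/2.
Solving: r_1 = 4, r_2 = -2.

indicial: r^2 - 2 r - 8 = 0; roots r_1 = 4, r_2 = -2


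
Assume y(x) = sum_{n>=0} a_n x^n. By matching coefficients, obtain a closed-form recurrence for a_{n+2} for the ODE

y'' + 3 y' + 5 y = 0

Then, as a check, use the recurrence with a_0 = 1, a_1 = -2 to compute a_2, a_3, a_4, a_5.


Substitute y = sum_n a_n x^n.
y''(x) has coefficient (n+2)(n+1) a_{n+2} at x^n;
3 y'(x) has coefficient 3 (n+1) a_{n+1} at x^n;
5 y(x) has coefficient 5 a_n at x^n.
Matching x^n: (n+2)(n+1) a_{n+2} + 3 (n+1) a_{n+1} + 5 a_n = 0.
Thus a_{n+2} = [-3 (n+1) a_{n+1} - 5 a_n] / ((n+1)(n+2)).

Check with a_0 = 1, a_1 = -2 (apply the recurrence for n = 0, 1, 2, 3): a_0 = 1, a_1 = -2, a_2 = 1/2, a_3 = 7/6, a_4 = -13/12, a_5 = 43/120.

a_(n+2) = [-3 (n+1) a_(n+1) - 5 a_n] / ((n+1)(n+2)); check: a_0 = 1, a_1 = -2, a_2 = 1/2, a_3 = 7/6, a_4 = -13/12, a_5 = 43/120


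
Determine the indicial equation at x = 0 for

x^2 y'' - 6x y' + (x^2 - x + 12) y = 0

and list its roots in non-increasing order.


Divide by x^2 to reach normal form y'' + P_1(x) y' + P_2(x) y = 0 with P_1(x) = -6/x and P_2(x) = 1 - 1/x + 12/x^2.
x = 0 is a singular point because the y'-coefficient -6/x has a pole at x = 0 and the y-coefficient 1 - 1/x + 12/x^2 has a pole at x = 0.
It is a regular singular point because x P_1(x) = p(x) = -6 and x^2 P_2(x) = q(x) = x^2 - x + 12 are polynomials, hence analytic at x = 0.
p(0) = -6,  q(0) = 12.
Indicial equation: r(r-1) + p(0) r + q(0) = 0, i.e. r^2 + (p(0) - 1) r + q(0) = 0, i.e. r^2 - 7 r + 12 = 0.
Discriminant: (-7)^2 - 4(12) = 1, so r = (7 ± 1)/2.
Solving: r_1 = 4, r_2 = 3.

indicial: r^2 - 7 r + 12 = 0; roots r_1 = 4, r_2 = 3


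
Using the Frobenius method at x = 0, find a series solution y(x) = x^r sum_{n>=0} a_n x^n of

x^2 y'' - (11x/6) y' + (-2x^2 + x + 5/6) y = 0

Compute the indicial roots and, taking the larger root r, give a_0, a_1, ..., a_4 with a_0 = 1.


Write in Frobenius form y'' + (p(x)/x) y' + (q(x)/x^2) y = 0:
  p(x) = -11/6,  q(x) = -2x^2 + x + 5/6.
Indicial equation: r(r-1) + (-11/6) r + (5/6) = 0 -> roots r_1 = 5/2, r_2 = 1/3.
Take r = r_1 = 5/2. Let y(x) = x^r sum_{n>=0} a_n x^n with a_0 = 1.
Substitute y = x^r sum a_n x^n and match x^{r+n}. The recurrence is
  D(n) a_n + 1 a_{n-1} - 2 a_{n-2} = 0,  where D(n) = (r+n)(r+n-1) + (-11/6)(r+n) + (5/6).
  a_n = [-1 a_{n-1} + 2 a_{n-2}] / D(n).
Since the indicial polynomial factors as (r - r_1)(r - r_2), D(n) = (r_1 + n - r_1)(r_1 + n - r_2) = n(n + 13/6).
Evaluating step by step (a_0 = 1):
  n = 1: D(1) = 1(1 + 13/6) = 19/6; numerator = -1(1) = -1; a_1 = (-1)/(19/6) = -6/19
  n = 2: D(2) = 2(2 + 13/6) = 25/3; numerator = -1(-6/19) + 2(1) = 44/19; a_2 = (44/19)/(25/3) = 132/475
  n = 3: D(3) = 3(3 + 13/6) = 31/2; numerator = -1(132/475) + 2(-6/19) = -432/475; a_3 = (-432/475)/(31/2) = -864/14725
  n = 4: D(4) = 4(4 + 13/6) = 74/3; numerator = -1(-864/14725) + 2(132/475) = 9048/14725; a_4 = (9048/14725)/(74/3) = 13572/544825

r = 5/2; a_0 = 1; a_1 = -6/19; a_2 = 132/475; a_3 = -864/14725; a_4 = 13572/544825


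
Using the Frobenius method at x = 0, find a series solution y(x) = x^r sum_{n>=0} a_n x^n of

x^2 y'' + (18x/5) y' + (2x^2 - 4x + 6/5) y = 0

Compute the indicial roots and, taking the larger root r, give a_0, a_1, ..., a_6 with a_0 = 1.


Write in Frobenius form y'' + (p(x)/x) y' + (q(x)/x^2) y = 0:
  p(x) = 18/5,  q(x) = 2x^2 - 4x + 6/5.
Indicial equation: r(r-1) + (18/5) r + (6/5) = 0 -> roots r_1 = -3/5, r_2 = -2.
Take r = r_1 = -3/5. Let y(x) = x^r sum_{n>=0} a_n x^n with a_0 = 1.
Substitute y = x^r sum a_n x^n and match x^{r+n}. The recurrence is
  D(n) a_n - 4 a_{n-1} + 2 a_{n-2} = 0,  where D(n) = (r+n)(r+n-1) + (18/5)(r+n) + (6/5).
  a_n = [4 a_{n-1} - 2 a_{n-2}] / D(n).
Since the indicial polynomial factors as (r - r_1)(r - r_2), D(n) = (r_1 + n - r_1)(r_1 + n - r_2) = n(n + 7/5).
Evaluating step by step (a_0 = 1):
  n = 1: D(1) = 1(1 + 7/5) = 12/5; numerator = 4(1) = 4; a_1 = (4)/(12/5) = 5/3
  n = 2: D(2) = 2(2 + 7/5) = 34/5; numerator = 4(5/3) - 2(1) = 14/3; a_2 = (14/3)/(34/5) = 35/51
  n = 3: D(3) = 3(3 + 7/5) = 66/5; numerator = 4(35/51) - 2(5/3) = -10/17; a_3 = (-10/17)/(66/5) = -25/561
  n = 4: D(4) = 4(4 + 7/5) = 108/5; numerator = 4(-25/561) - 2(35/51) = -290/187; a_4 = (-290/187)/(108/5) = -725/10098
  n = 5: D(5) = 5(5 + 7/5) = 32; numerator = 4(-725/10098) - 2(-25/561) = -1000/5049; a_5 = (-1000/5049)/(32) = -125/20196
  n = 6: D(6) = 6(6 + 7/5) = 222/5; numerator = 4(-125/20196) - 2(-725/10098) = 200/1683; a_6 = (200/1683)/(222/5) = 500/186813

r = -3/5; a_0 = 1; a_1 = 5/3; a_2 = 35/51; a_3 = -25/561; a_4 = -725/10098; a_5 = -125/20196; a_6 = 500/186813


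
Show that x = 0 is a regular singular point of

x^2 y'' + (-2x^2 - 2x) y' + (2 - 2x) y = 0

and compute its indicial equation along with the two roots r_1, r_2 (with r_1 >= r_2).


Divide by x^2 to reach normal form y'' + P_1(x) y' + P_2(x) y = 0 with P_1(x) = -2 - 2/x and P_2(x) = -2/x + 2/x^2.
x = 0 is a singular point because the y'-coefficient -2 - 2/x has a pole at x = 0 and the y-coefficient -2/x + 2/x^2 has a pole at x = 0.
It is a regular singular point because x P_1(x) = p(x) = -2x - 2 and x^2 P_2(x) = q(x) = 2 - 2x are polynomials, hence analytic at x = 0.
p(0) = -2,  q(0) = 2.
Indicial equation: r(r-1) + p(0) r + q(0) = 0, i.e. r^2 + (p(0) - 1) r + q(0) = 0, i.e. r^2 - 3 r + 2 = 0.
Discriminant: (-3)^2 - 4(2) = 1, so r = (3 ± 1)/2.
Solving: r_1 = 2, r_2 = 1.

indicial: r^2 - 3 r + 2 = 0; roots r_1 = 2, r_2 = 1


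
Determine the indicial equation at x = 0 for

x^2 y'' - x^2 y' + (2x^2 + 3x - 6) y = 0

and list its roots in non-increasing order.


Divide by x^2 to reach normal form y'' + P_1(x) y' + P_2(x) y = 0 with P_1(x) = -1 and P_2(x) = 2 + 3/x - 6/x^2.
x = 0 is a singular point because the y-coefficient 2 + 3/x - 6/x^2 has a pole at x = 0.
It is a regular singular point because x P_1(x) = p(x) = -x and x^2 P_2(x) = q(x) = 2x^2 + 3x - 6 are polynomials, hence analytic at x = 0.
p(0) = 0,  q(0) = -6.
Indicial equation: r(r-1) + p(0) r + q(0) = 0, i.e. r^2 + (p(0) - 1) r + q(0) = 0, i.e. r^2 - 1 r - 6 = 0.
Discriminant: (-1)^2 - 4(-6) = 25, so r = (1 ± 5)/2.
Solving: r_1 = 3, r_2 = -2.

indicial: r^2 - 1 r - 6 = 0; roots r_1 = 3, r_2 = -2


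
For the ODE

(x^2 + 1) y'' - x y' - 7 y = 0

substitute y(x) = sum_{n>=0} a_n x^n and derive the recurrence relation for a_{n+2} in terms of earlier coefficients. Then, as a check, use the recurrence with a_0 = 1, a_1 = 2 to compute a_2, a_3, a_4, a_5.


Substitute y = sum_n a_n x^n.
(1 + 1 x^2) y'' contributes (n+2)(n+1) a_{n+2} + n(n-1) a_n at x^n.
-x y'(x) contributes -n a_n at x^n.
-7 y(x) contributes -7 a_n at x^n.
Matching x^n: (n+2)(n+1) a_{n+2} + (n(n-1) - n - 7) a_n = 0.
Thus a_{n+2} = (-n(n-1) + n + 7) / ((n+1)(n+2)) * a_n.

Check with a_0 = 1, a_1 = 2 (apply the recurrence for n = 0, 1, 2, 3): a_0 = 1, a_1 = 2, a_2 = 7/2, a_3 = 8/3, a_4 = 49/24, a_5 = 8/15.

a_(n+2) = (-n(n-1) + n + 7) / ((n+1)(n+2)) * a_n; check: a_0 = 1, a_1 = 2, a_2 = 7/2, a_3 = 8/3, a_4 = 49/24, a_5 = 8/15


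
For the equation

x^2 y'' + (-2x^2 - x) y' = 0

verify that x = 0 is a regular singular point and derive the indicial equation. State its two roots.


Divide by x^2 to reach normal form y'' + P_1(x) y' + P_2(x) y = 0 with P_1(x) = -2 - 1/x and P_2(x) = 0.
x = 0 is a singular point because the y'-coefficient -2 - 1/x has a pole at x = 0.
It is a regular singular point because x P_1(x) = p(x) = -2x - 1 and x^2 P_2(x) = q(x) = 0 are polynomials, hence analytic at x = 0.
p(0) = -1,  q(0) = 0.
Indicial equation: r(r-1) + p(0) r + q(0) = 0, i.e. r^2 + (p(0) - 1) r + q(0) = 0, i.e. r^2 - 2 r = 0.
Discriminant: (-2)^2 - 4(0) = 4, so r = (2 ± 2)/2.
Solving: r_1 = 2, r_2 = 0.

indicial: r^2 - 2 r = 0; roots r_1 = 2, r_2 = 0


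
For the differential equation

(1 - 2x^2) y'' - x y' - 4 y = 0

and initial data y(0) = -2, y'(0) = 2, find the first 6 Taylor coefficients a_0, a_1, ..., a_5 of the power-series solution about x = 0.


Ansatz: y(x) = sum_{n>=0} a_n x^n, so y'(x) = sum_{n>=1} n a_n x^(n-1) and y''(x) = sum_{n>=2} n(n-1) a_n x^(n-2).
Substitute into P(x) y'' + Q(x) y' + R(x) y = 0 with P(x) = 1 - 2x^2, Q(x) = -x, R(x) = -4, and match powers of x.
Initial conditions: a_0 = -2, a_1 = 2.
Setting the coefficient of each power of x to zero and solving order by order (substituting the coefficients already found):
  x^0: 2 a_2 - 4 a_0 = 0  ->  2 a_2 = 4 a_0 = -8  ->  a_2 = -4
  x^1: 6 a_3 - 5 a_1 = 0  ->  6 a_3 = 5 a_1 = 10  ->  a_3 = 5/3
  x^2: 12 a_4 - 10 a_2 = 0  ->  12 a_4 = 10 a_2 = -40  ->  a_4 = -10/3
  x^3: 20 a_5 - 19 a_3 = 0  ->  20 a_5 = 19 a_3 = 95/3  ->  a_5 = 19/12
Truncated series: y(x) = -2 + 2 x - 4 x^2 + (5/3) x^3 - (10/3) x^4 + (19/12) x^5 + O(x^6).

a_0 = -2; a_1 = 2; a_2 = -4; a_3 = 5/3; a_4 = -10/3; a_5 = 19/12


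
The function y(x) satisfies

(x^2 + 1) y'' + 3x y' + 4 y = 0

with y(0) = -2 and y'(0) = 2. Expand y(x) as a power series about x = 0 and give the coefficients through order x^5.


Ansatz: y(x) = sum_{n>=0} a_n x^n, so y'(x) = sum_{n>=1} n a_n x^(n-1) and y''(x) = sum_{n>=2} n(n-1) a_n x^(n-2).
Substitute into P(x) y'' + Q(x) y' + R(x) y = 0 with P(x) = x^2 + 1, Q(x) = 3x, R(x) = 4, and match powers of x.
Initial conditions: a_0 = -2, a_1 = 2.
Setting the coefficient of each power of x to zero and solving order by order (substituting the coefficients already found):
  x^0: 2 a_2 + 4 a_0 = 0  ->  2 a_2 = -4 a_0 = 8  ->  a_2 = 4
  x^1: 6 a_3 + 7 a_1 = 0  ->  6 a_3 = -7 a_1 = -14  ->  a_3 = -7/3
  x^2: 12 a_4 + 12 a_2 = 0  ->  12 a_4 = -12 a_2 = -48  ->  a_4 = -4
  x^3: 20 a_5 + 19 a_3 = 0  ->  20 a_5 = -19 a_3 = 133/3  ->  a_5 = 133/60
Truncated series: y(x) = -2 + 2 x + 4 x^2 - (7/3) x^3 - 4 x^4 + (133/60) x^5 + O(x^6).

a_0 = -2; a_1 = 2; a_2 = 4; a_3 = -7/3; a_4 = -4; a_5 = 133/60


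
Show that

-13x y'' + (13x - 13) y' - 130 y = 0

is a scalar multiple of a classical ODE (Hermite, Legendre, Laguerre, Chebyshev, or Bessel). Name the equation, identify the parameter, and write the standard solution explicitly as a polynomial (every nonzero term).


All three coefficients share the factor -13; dividing through by -13 gives  x y'' + (1 - x) y' + 10 y = 0.
This matches the Laguerre equation x y'' + (1 - x) y' + n y = 0 with n = 10; the polynomial solution is L_10(x).
With y = sum_k a_k x^k, matching x^k gives (k+1)k a_{k+1} + (k+1) a_{k+1} - k a_k + n a_k = 0, i.e. (k+1)^2 a_{k+1} = (k - n) a_k = (k - 10) a_k. The right side vanishes at k = 10, so the series terminates at degree 10.
Standard normalization L_n(0) = 1 gives a_0 = 1. Work upward with a_{k+1} = (k - 10) a_k / (k+1)^2:
  a_1 = (0 - 10)(1) / 1^2 = -10/1 = -10
  a_2 = (1 - 10)(-10) / 2^2 = 90/4 = 45/2
  a_3 = (2 - 10)(45/2) / 3^2 = -180/9 = -20
  a_4 = (3 - 10)(-20) / 4^2 = 140/16 = 35/4
  a_5 = (4 - 10)(35/4) / 5^2 = (-105/2)/25 = -21/10
  a_6 = (5 - 10)(-21/10) / 6^2 = (21/2)/36 = 7/24
  a_7 = (6 - 10)(7/24) / 7^2 = (-7/6)/49 = -1/42
  a_8 = (7 - 10)(-1/42) / 8^2 = (1/14)/64 = 1/896
  a_9 = (8 - 10)(1/896) / 9^2 = (-1/448)/81 = -1/36288
  a_10 = (9 - 10)(-1/36288) / 10^2 = (1/36288)/100 = 1/3628800
Hence L_10(x) = x^10/3628800 - x^9/36288 + x^8/896 - x^7/42 + 7 x^6/24 - 21 x^5/10 + 35 x^4/4 - 20 x^3 + 45 x^2/2 - 10 x + 1.

L_10(x); series = x^10/3628800 - x^9/36288 + x^8/896 - x^7/42 + 7 x^6/24 - 21 x^5/10 + 35 x^4/4 - 20 x^3 + 45 x^2/2 - 10 x + 1


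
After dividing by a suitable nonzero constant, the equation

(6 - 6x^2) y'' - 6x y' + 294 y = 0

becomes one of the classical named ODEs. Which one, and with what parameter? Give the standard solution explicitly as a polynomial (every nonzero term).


All three coefficients share the factor 6; dividing through by 6 gives  (1 - x^2) y'' - x y' + 49 y = 0.
This matches the Chebyshev equation (1 - x^2) y'' - x y' + n^2 y = 0 (note the -x y' term, not -2x y') with n^2 = 49, so n = 7; the polynomial solution is T_7(x).
With y = sum_k a_k x^k, matching x^k gives (k+2)(k+1) a_{k+2} = (k^2 - n^2) a_k = (k - 7)(k + 7) a_k. The right side vanishes at k = 7, so the series with the parity of 7 terminates at degree 7.
Standard normalization: leading coefficient of T_n is 2^(n-1), so a_7 = 2^6 = 64. Work downward with a_k = (k+1)(k+2) a_{k+2} / ((k - 7)(k + 7)):
  a_5 = (6)(7)(64) / ((5 - 7)(5 + 7)) = 2688/(-24) = -112
  a_3 = (4)(5)(-112) / ((3 - 7)(3 + 7)) = -2240/(-40) = 56
  a_1 = (2)(3)(56) / ((1 - 7)(1 + 7)) = 336/(-48) = -7
Hence T_7(x) = 64 x^7 - 112 x^5 + 56 x^3 - 7 x.

T_7(x); series = 64 x^7 - 112 x^5 + 56 x^3 - 7 x


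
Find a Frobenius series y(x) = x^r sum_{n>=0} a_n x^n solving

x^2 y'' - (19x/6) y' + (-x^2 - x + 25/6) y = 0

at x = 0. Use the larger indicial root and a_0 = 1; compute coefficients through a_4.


Write in Frobenius form y'' + (p(x)/x) y' + (q(x)/x^2) y = 0:
  p(x) = -19/6,  q(x) = -x^2 - x + 25/6.
Indicial equation: r(r-1) + (-19/6) r + (25/6) = 0 -> roots r_1 = 5/2, r_2 = 5/3.
Take r = r_1 = 5/2. Let y(x) = x^r sum_{n>=0} a_n x^n with a_0 = 1.
Substitute y = x^r sum a_n x^n and match x^{r+n}. The recurrence is
  D(n) a_n - 1 a_{n-1} - 1 a_{n-2} = 0,  where D(n) = (r+n)(r+n-1) + (-19/6)(r+n) + (25/6).
  a_n = [1 a_{n-1} + 1 a_{n-2}] / D(n).
Since the indicial polynomial factors as (r - r_1)(r - r_2), D(n) = (r_1 + n - r_1)(r_1 + n - r_2) = n(n + 5/6).
Evaluating step by step (a_0 = 1):
  n = 1: D(1) = 1(1 + 5/6) = 11/6; numerator = 1(1) = 1; a_1 = (1)/(11/6) = 6/11
  n = 2: D(2) = 2(2 + 5/6) = 17/3; numerator = 1(6/11) + 1(1) = 17/11; a_2 = (17/11)/(17/3) = 3/11
  n = 3: D(3) = 3(3 + 5/6) = 23/2; numerator = 1(3/11) + 1(6/11) = 9/11; a_3 = (9/11)/(23/2) = 18/253
  n = 4: D(4) = 4(4 + 5/6) = 58/3; numerator = 1(18/253) + 1(3/11) = 87/253; a_4 = (87/253)/(58/3) = 9/506

r = 5/2; a_0 = 1; a_1 = 6/11; a_2 = 3/11; a_3 = 18/253; a_4 = 9/506


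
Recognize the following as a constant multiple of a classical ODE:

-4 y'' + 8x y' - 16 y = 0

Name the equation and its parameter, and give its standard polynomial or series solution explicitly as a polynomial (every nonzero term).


All three coefficients share the factor -4; dividing through by -4 gives  y'' - 2x y' + 4 y = 0.
This matches the Hermite equation y'' - 2x y' + 2n y = 0 with 2n = 4, so n = 2; the polynomial solution is H_2(x).
With y = sum_k a_k x^k, matching x^k gives (k+2)(k+1) a_{k+2} = 2(k - n) a_k = 2(k - 2) a_k. The right side vanishes at k = 2, so the series with the parity of 2 terminates at degree 2.
Standard normalization: leading coefficient of H_n is 2^n, so a_2 = 2^2 = 4. Work downward with a_k = (k+1)(k+2) a_{k+2} / (2(k - n)):
  a_0 = (1)(2)(4) / (2(0 - 2)) = 8/(-4) = -2
Hence H_2(x) = 4 x^2 - 2.

H_2(x); series = 4 x^2 - 2


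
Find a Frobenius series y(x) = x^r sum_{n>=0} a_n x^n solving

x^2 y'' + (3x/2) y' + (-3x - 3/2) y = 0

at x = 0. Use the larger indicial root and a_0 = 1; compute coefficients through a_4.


Write in Frobenius form y'' + (p(x)/x) y' + (q(x)/x^2) y = 0:
  p(x) = 3/2,  q(x) = -3x - 3/2.
Indicial equation: r(r-1) + (3/2) r + (-3/2) = 0 -> roots r_1 = 1, r_2 = -3/2.
Take r = r_1 = 1. Let y(x) = x^r sum_{n>=0} a_n x^n with a_0 = 1.
Substitute y = x^r sum a_n x^n and match x^{r+n}. The recurrence is
  D(n) a_n - 3 a_{n-1} = 0,  where D(n) = (r+n)(r+n-1) + (3/2)(r+n) + (-3/2).
  a_n = 3 / D(n) * a_{n-1}.
Since the indicial polynomial factors as (r - r_1)(r - r_2), D(n) = (r_1 + n - r_1)(r_1 + n - r_2) = n(n + 5/2).
Evaluating step by step (a_0 = 1):
  n = 1: D(1) = 1(1 + 5/2) = 7/2; numerator = 3(1) = 3; a_1 = (3)/(7/2) = 6/7
  n = 2: D(2) = 2(2 + 5/2) = 9; numerator = 3(6/7) = 18/7; a_2 = (18/7)/(9) = 2/7
  n = 3: D(3) = 3(3 + 5/2) = 33/2; numerator = 3(2/7) = 6/7; a_3 = (6/7)/(33/2) = 4/77
  n = 4: D(4) = 4(4 + 5/2) = 26; numerator = 3(4/77) = 12/77; a_4 = (12/77)/(26) = 6/1001

r = 1; a_0 = 1; a_1 = 6/7; a_2 = 2/7; a_3 = 4/77; a_4 = 6/1001


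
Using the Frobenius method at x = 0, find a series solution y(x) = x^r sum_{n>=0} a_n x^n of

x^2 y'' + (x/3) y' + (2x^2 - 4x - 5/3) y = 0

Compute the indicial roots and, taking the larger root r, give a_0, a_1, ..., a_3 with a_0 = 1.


Write in Frobenius form y'' + (p(x)/x) y' + (q(x)/x^2) y = 0:
  p(x) = 1/3,  q(x) = 2x^2 - 4x - 5/3.
Indicial equation: r(r-1) + (1/3) r + (-5/3) = 0 -> roots r_1 = 5/3, r_2 = -1.
Take r = r_1 = 5/3. Let y(x) = x^r sum_{n>=0} a_n x^n with a_0 = 1.
Substitute y = x^r sum a_n x^n and match x^{r+n}. The recurrence is
  D(n) a_n - 4 a_{n-1} + 2 a_{n-2} = 0,  where D(n) = (r+n)(r+n-1) + (1/3)(r+n) + (-5/3).
  a_n = [4 a_{n-1} - 2 a_{n-2}] / D(n).
Since the indicial polynomial factors as (r - r_1)(r - r_2), D(n) = (r_1 + n - r_1)(r_1 + n - r_2) = n(n + 8/3).
Evaluating step by step (a_0 = 1):
  n = 1: D(1) = 1(1 + 8/3) = 11/3; numerator = 4(1) = 4; a_1 = (4)/(11/3) = 12/11
  n = 2: D(2) = 2(2 + 8/3) = 28/3; numerator = 4(12/11) - 2(1) = 26/11; a_2 = (26/11)/(28/3) = 39/154
  n = 3: D(3) = 3(3 + 8/3) = 17; numerator = 4(39/154) - 2(12/11) = -90/77; a_3 = (-90/77)/(17) = -90/1309

r = 5/3; a_0 = 1; a_1 = 12/11; a_2 = 39/154; a_3 = -90/1309
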